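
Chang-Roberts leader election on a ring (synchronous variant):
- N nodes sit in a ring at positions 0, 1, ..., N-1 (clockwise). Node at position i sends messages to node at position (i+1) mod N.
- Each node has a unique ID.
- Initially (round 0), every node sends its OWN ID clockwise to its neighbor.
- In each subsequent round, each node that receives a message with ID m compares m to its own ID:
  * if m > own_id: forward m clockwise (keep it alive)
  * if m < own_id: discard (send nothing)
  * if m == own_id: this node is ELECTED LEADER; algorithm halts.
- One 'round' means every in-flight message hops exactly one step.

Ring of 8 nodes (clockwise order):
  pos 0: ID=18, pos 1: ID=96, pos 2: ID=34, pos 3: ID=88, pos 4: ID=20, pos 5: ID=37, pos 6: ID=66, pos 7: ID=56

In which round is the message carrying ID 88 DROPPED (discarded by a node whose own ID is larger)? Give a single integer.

Answer: 6

Derivation:
Round 1: pos1(id96) recv 18: drop; pos2(id34) recv 96: fwd; pos3(id88) recv 34: drop; pos4(id20) recv 88: fwd; pos5(id37) recv 20: drop; pos6(id66) recv 37: drop; pos7(id56) recv 66: fwd; pos0(id18) recv 56: fwd
Round 2: pos3(id88) recv 96: fwd; pos5(id37) recv 88: fwd; pos0(id18) recv 66: fwd; pos1(id96) recv 56: drop
Round 3: pos4(id20) recv 96: fwd; pos6(id66) recv 88: fwd; pos1(id96) recv 66: drop
Round 4: pos5(id37) recv 96: fwd; pos7(id56) recv 88: fwd
Round 5: pos6(id66) recv 96: fwd; pos0(id18) recv 88: fwd
Round 6: pos7(id56) recv 96: fwd; pos1(id96) recv 88: drop
Round 7: pos0(id18) recv 96: fwd
Round 8: pos1(id96) recv 96: ELECTED
Message ID 88 originates at pos 3; dropped at pos 1 in round 6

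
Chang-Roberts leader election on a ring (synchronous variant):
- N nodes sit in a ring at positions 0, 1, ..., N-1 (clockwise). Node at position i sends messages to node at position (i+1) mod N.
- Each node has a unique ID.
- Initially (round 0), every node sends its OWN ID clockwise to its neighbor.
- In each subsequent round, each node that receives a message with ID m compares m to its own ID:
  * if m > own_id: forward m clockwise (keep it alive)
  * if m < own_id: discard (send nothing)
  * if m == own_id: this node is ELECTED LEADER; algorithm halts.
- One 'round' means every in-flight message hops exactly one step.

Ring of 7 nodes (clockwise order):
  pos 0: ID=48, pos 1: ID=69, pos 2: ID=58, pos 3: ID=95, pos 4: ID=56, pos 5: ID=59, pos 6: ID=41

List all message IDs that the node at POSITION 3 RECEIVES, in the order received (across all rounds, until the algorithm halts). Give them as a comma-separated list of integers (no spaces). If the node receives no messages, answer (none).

Round 1: pos1(id69) recv 48: drop; pos2(id58) recv 69: fwd; pos3(id95) recv 58: drop; pos4(id56) recv 95: fwd; pos5(id59) recv 56: drop; pos6(id41) recv 59: fwd; pos0(id48) recv 41: drop
Round 2: pos3(id95) recv 69: drop; pos5(id59) recv 95: fwd; pos0(id48) recv 59: fwd
Round 3: pos6(id41) recv 95: fwd; pos1(id69) recv 59: drop
Round 4: pos0(id48) recv 95: fwd
Round 5: pos1(id69) recv 95: fwd
Round 6: pos2(id58) recv 95: fwd
Round 7: pos3(id95) recv 95: ELECTED

Answer: 58,69,95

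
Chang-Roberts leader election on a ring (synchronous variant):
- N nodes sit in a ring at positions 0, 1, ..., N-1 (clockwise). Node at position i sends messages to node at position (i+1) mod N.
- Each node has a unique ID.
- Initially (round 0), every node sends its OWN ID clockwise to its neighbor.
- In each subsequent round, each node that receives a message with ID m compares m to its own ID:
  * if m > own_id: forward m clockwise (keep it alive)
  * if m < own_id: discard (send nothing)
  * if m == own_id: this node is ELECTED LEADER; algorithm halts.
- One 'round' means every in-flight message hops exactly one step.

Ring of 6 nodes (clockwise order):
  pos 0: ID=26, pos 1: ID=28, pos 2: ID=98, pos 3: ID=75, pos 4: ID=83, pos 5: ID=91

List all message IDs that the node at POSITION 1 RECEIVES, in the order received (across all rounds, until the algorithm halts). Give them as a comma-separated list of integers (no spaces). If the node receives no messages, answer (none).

Answer: 26,91,98

Derivation:
Round 1: pos1(id28) recv 26: drop; pos2(id98) recv 28: drop; pos3(id75) recv 98: fwd; pos4(id83) recv 75: drop; pos5(id91) recv 83: drop; pos0(id26) recv 91: fwd
Round 2: pos4(id83) recv 98: fwd; pos1(id28) recv 91: fwd
Round 3: pos5(id91) recv 98: fwd; pos2(id98) recv 91: drop
Round 4: pos0(id26) recv 98: fwd
Round 5: pos1(id28) recv 98: fwd
Round 6: pos2(id98) recv 98: ELECTED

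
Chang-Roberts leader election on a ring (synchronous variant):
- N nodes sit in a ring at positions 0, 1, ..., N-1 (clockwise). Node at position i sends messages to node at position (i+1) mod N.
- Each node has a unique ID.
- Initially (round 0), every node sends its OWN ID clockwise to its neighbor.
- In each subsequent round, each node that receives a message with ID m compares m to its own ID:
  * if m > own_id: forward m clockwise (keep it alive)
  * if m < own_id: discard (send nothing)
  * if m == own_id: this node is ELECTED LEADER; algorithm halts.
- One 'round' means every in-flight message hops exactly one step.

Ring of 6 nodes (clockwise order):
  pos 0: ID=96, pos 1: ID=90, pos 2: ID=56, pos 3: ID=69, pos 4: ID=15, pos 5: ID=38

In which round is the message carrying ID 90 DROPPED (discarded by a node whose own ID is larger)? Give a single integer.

Round 1: pos1(id90) recv 96: fwd; pos2(id56) recv 90: fwd; pos3(id69) recv 56: drop; pos4(id15) recv 69: fwd; pos5(id38) recv 15: drop; pos0(id96) recv 38: drop
Round 2: pos2(id56) recv 96: fwd; pos3(id69) recv 90: fwd; pos5(id38) recv 69: fwd
Round 3: pos3(id69) recv 96: fwd; pos4(id15) recv 90: fwd; pos0(id96) recv 69: drop
Round 4: pos4(id15) recv 96: fwd; pos5(id38) recv 90: fwd
Round 5: pos5(id38) recv 96: fwd; pos0(id96) recv 90: drop
Round 6: pos0(id96) recv 96: ELECTED
Message ID 90 originates at pos 1; dropped at pos 0 in round 5

Answer: 5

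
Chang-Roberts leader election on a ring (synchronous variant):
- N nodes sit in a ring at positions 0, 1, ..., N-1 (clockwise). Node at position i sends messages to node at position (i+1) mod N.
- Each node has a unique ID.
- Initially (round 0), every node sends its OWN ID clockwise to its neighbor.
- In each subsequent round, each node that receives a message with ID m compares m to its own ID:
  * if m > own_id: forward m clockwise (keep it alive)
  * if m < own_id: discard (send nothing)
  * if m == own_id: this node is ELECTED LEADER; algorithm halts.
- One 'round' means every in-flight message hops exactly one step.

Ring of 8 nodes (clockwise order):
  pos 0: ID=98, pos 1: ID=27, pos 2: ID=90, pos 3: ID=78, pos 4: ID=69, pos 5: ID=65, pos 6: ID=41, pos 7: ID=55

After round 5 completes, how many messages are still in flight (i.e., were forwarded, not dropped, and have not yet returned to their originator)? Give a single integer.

Answer: 2

Derivation:
Round 1: pos1(id27) recv 98: fwd; pos2(id90) recv 27: drop; pos3(id78) recv 90: fwd; pos4(id69) recv 78: fwd; pos5(id65) recv 69: fwd; pos6(id41) recv 65: fwd; pos7(id55) recv 41: drop; pos0(id98) recv 55: drop
Round 2: pos2(id90) recv 98: fwd; pos4(id69) recv 90: fwd; pos5(id65) recv 78: fwd; pos6(id41) recv 69: fwd; pos7(id55) recv 65: fwd
Round 3: pos3(id78) recv 98: fwd; pos5(id65) recv 90: fwd; pos6(id41) recv 78: fwd; pos7(id55) recv 69: fwd; pos0(id98) recv 65: drop
Round 4: pos4(id69) recv 98: fwd; pos6(id41) recv 90: fwd; pos7(id55) recv 78: fwd; pos0(id98) recv 69: drop
Round 5: pos5(id65) recv 98: fwd; pos7(id55) recv 90: fwd; pos0(id98) recv 78: drop
After round 5: 2 messages still in flight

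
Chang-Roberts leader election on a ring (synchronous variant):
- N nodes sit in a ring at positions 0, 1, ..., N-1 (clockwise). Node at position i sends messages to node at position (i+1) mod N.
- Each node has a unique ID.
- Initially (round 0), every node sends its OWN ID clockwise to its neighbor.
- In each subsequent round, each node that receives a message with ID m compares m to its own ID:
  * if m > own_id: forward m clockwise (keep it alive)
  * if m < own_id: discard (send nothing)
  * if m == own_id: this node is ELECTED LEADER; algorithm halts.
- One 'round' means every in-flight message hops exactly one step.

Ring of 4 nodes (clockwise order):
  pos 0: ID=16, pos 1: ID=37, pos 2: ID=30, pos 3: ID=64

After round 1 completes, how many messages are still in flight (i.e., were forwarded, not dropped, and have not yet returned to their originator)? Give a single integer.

Answer: 2

Derivation:
Round 1: pos1(id37) recv 16: drop; pos2(id30) recv 37: fwd; pos3(id64) recv 30: drop; pos0(id16) recv 64: fwd
After round 1: 2 messages still in flight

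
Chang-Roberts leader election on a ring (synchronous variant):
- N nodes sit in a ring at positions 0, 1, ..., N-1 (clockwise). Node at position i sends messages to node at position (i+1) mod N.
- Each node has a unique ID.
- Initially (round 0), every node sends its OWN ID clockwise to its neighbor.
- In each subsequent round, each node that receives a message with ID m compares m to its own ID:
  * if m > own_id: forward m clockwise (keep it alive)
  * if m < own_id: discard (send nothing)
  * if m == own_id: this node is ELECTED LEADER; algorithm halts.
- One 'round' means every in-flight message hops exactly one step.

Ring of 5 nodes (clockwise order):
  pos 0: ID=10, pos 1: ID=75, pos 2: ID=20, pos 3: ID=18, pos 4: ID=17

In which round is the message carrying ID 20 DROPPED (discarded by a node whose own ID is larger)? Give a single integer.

Answer: 4

Derivation:
Round 1: pos1(id75) recv 10: drop; pos2(id20) recv 75: fwd; pos3(id18) recv 20: fwd; pos4(id17) recv 18: fwd; pos0(id10) recv 17: fwd
Round 2: pos3(id18) recv 75: fwd; pos4(id17) recv 20: fwd; pos0(id10) recv 18: fwd; pos1(id75) recv 17: drop
Round 3: pos4(id17) recv 75: fwd; pos0(id10) recv 20: fwd; pos1(id75) recv 18: drop
Round 4: pos0(id10) recv 75: fwd; pos1(id75) recv 20: drop
Round 5: pos1(id75) recv 75: ELECTED
Message ID 20 originates at pos 2; dropped at pos 1 in round 4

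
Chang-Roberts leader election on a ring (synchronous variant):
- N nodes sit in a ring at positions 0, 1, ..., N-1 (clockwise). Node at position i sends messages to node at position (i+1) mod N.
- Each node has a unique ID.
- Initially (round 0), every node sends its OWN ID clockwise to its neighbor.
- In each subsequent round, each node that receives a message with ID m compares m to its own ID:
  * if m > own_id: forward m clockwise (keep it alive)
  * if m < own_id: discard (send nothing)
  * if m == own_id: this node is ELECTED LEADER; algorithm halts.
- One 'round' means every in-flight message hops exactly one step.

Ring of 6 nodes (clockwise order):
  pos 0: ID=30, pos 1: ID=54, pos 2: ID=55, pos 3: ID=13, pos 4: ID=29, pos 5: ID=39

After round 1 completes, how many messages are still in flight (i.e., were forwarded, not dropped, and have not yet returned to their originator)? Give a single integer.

Round 1: pos1(id54) recv 30: drop; pos2(id55) recv 54: drop; pos3(id13) recv 55: fwd; pos4(id29) recv 13: drop; pos5(id39) recv 29: drop; pos0(id30) recv 39: fwd
After round 1: 2 messages still in flight

Answer: 2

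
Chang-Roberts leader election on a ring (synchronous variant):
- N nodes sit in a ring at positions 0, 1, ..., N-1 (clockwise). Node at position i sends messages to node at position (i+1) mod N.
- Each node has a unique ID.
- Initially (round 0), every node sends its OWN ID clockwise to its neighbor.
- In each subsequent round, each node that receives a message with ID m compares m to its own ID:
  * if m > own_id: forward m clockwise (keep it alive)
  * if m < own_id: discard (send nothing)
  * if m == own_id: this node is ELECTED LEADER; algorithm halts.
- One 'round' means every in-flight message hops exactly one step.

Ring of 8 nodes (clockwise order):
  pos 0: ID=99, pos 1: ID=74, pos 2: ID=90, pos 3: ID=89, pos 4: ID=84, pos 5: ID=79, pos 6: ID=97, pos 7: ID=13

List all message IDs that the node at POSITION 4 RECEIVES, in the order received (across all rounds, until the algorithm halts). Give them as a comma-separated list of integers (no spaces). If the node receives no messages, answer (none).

Answer: 89,90,99

Derivation:
Round 1: pos1(id74) recv 99: fwd; pos2(id90) recv 74: drop; pos3(id89) recv 90: fwd; pos4(id84) recv 89: fwd; pos5(id79) recv 84: fwd; pos6(id97) recv 79: drop; pos7(id13) recv 97: fwd; pos0(id99) recv 13: drop
Round 2: pos2(id90) recv 99: fwd; pos4(id84) recv 90: fwd; pos5(id79) recv 89: fwd; pos6(id97) recv 84: drop; pos0(id99) recv 97: drop
Round 3: pos3(id89) recv 99: fwd; pos5(id79) recv 90: fwd; pos6(id97) recv 89: drop
Round 4: pos4(id84) recv 99: fwd; pos6(id97) recv 90: drop
Round 5: pos5(id79) recv 99: fwd
Round 6: pos6(id97) recv 99: fwd
Round 7: pos7(id13) recv 99: fwd
Round 8: pos0(id99) recv 99: ELECTED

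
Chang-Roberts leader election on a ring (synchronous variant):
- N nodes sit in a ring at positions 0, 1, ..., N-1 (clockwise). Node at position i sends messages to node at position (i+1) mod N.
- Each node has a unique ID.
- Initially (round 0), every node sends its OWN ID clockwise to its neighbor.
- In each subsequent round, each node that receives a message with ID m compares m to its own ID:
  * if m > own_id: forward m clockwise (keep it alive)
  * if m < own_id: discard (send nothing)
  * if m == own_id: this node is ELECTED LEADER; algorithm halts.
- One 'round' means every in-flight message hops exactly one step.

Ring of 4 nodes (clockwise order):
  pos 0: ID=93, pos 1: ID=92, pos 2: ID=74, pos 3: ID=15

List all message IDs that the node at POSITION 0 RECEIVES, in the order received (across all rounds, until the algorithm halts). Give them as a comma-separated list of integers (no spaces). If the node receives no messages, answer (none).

Answer: 15,74,92,93

Derivation:
Round 1: pos1(id92) recv 93: fwd; pos2(id74) recv 92: fwd; pos3(id15) recv 74: fwd; pos0(id93) recv 15: drop
Round 2: pos2(id74) recv 93: fwd; pos3(id15) recv 92: fwd; pos0(id93) recv 74: drop
Round 3: pos3(id15) recv 93: fwd; pos0(id93) recv 92: drop
Round 4: pos0(id93) recv 93: ELECTED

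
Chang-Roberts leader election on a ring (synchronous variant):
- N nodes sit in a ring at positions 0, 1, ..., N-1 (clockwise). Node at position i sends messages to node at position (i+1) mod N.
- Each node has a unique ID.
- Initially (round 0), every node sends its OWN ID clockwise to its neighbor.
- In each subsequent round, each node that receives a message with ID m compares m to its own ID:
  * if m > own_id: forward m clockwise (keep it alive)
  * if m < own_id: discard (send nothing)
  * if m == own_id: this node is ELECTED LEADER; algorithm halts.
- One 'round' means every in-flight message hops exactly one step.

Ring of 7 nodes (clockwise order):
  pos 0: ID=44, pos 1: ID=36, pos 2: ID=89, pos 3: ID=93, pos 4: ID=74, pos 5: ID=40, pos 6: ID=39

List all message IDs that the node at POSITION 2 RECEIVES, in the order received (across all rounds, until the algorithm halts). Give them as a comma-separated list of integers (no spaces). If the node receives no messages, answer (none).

Answer: 36,44,74,93

Derivation:
Round 1: pos1(id36) recv 44: fwd; pos2(id89) recv 36: drop; pos3(id93) recv 89: drop; pos4(id74) recv 93: fwd; pos5(id40) recv 74: fwd; pos6(id39) recv 40: fwd; pos0(id44) recv 39: drop
Round 2: pos2(id89) recv 44: drop; pos5(id40) recv 93: fwd; pos6(id39) recv 74: fwd; pos0(id44) recv 40: drop
Round 3: pos6(id39) recv 93: fwd; pos0(id44) recv 74: fwd
Round 4: pos0(id44) recv 93: fwd; pos1(id36) recv 74: fwd
Round 5: pos1(id36) recv 93: fwd; pos2(id89) recv 74: drop
Round 6: pos2(id89) recv 93: fwd
Round 7: pos3(id93) recv 93: ELECTED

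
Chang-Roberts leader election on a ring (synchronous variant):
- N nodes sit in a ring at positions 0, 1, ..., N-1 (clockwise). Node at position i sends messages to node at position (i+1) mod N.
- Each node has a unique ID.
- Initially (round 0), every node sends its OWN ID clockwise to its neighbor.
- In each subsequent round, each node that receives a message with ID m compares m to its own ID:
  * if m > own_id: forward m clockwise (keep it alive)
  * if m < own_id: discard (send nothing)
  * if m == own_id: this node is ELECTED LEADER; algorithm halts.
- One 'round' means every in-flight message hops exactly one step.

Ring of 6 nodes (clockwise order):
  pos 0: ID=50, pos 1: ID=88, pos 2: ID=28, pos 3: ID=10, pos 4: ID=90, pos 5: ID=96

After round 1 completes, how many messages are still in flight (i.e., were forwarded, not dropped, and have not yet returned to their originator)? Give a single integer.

Answer: 3

Derivation:
Round 1: pos1(id88) recv 50: drop; pos2(id28) recv 88: fwd; pos3(id10) recv 28: fwd; pos4(id90) recv 10: drop; pos5(id96) recv 90: drop; pos0(id50) recv 96: fwd
After round 1: 3 messages still in flight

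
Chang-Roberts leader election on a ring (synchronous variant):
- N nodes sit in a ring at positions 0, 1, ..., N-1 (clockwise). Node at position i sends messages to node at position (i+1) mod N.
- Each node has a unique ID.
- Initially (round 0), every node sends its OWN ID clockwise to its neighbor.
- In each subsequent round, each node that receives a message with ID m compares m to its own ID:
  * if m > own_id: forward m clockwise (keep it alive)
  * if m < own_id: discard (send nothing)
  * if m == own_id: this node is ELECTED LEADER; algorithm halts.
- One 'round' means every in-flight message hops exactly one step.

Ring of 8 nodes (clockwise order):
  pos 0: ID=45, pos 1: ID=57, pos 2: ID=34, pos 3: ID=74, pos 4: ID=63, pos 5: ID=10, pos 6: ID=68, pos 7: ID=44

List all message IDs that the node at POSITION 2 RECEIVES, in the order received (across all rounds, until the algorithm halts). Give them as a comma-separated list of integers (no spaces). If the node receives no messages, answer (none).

Answer: 57,68,74

Derivation:
Round 1: pos1(id57) recv 45: drop; pos2(id34) recv 57: fwd; pos3(id74) recv 34: drop; pos4(id63) recv 74: fwd; pos5(id10) recv 63: fwd; pos6(id68) recv 10: drop; pos7(id44) recv 68: fwd; pos0(id45) recv 44: drop
Round 2: pos3(id74) recv 57: drop; pos5(id10) recv 74: fwd; pos6(id68) recv 63: drop; pos0(id45) recv 68: fwd
Round 3: pos6(id68) recv 74: fwd; pos1(id57) recv 68: fwd
Round 4: pos7(id44) recv 74: fwd; pos2(id34) recv 68: fwd
Round 5: pos0(id45) recv 74: fwd; pos3(id74) recv 68: drop
Round 6: pos1(id57) recv 74: fwd
Round 7: pos2(id34) recv 74: fwd
Round 8: pos3(id74) recv 74: ELECTED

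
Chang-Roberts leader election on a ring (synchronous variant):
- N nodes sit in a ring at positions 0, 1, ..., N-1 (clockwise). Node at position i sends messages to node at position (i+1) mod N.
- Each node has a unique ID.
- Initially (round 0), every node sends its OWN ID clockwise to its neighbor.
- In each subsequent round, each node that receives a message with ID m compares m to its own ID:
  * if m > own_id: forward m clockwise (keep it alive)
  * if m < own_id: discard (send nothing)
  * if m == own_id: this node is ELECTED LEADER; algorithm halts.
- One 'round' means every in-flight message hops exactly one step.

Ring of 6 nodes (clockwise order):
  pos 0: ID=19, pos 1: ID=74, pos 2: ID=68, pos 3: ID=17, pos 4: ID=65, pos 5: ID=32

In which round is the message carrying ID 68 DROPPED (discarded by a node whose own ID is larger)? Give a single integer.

Round 1: pos1(id74) recv 19: drop; pos2(id68) recv 74: fwd; pos3(id17) recv 68: fwd; pos4(id65) recv 17: drop; pos5(id32) recv 65: fwd; pos0(id19) recv 32: fwd
Round 2: pos3(id17) recv 74: fwd; pos4(id65) recv 68: fwd; pos0(id19) recv 65: fwd; pos1(id74) recv 32: drop
Round 3: pos4(id65) recv 74: fwd; pos5(id32) recv 68: fwd; pos1(id74) recv 65: drop
Round 4: pos5(id32) recv 74: fwd; pos0(id19) recv 68: fwd
Round 5: pos0(id19) recv 74: fwd; pos1(id74) recv 68: drop
Round 6: pos1(id74) recv 74: ELECTED
Message ID 68 originates at pos 2; dropped at pos 1 in round 5

Answer: 5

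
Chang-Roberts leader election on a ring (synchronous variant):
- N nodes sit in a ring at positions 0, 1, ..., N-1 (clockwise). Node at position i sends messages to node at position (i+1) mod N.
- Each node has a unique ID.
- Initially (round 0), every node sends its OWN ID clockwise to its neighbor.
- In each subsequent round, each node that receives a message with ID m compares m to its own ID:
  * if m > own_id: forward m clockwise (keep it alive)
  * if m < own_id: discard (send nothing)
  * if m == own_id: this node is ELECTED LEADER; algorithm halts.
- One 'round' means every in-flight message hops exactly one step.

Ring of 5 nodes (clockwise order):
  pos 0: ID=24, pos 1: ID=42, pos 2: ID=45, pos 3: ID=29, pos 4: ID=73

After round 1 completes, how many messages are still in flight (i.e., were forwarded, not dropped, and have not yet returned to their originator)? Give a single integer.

Round 1: pos1(id42) recv 24: drop; pos2(id45) recv 42: drop; pos3(id29) recv 45: fwd; pos4(id73) recv 29: drop; pos0(id24) recv 73: fwd
After round 1: 2 messages still in flight

Answer: 2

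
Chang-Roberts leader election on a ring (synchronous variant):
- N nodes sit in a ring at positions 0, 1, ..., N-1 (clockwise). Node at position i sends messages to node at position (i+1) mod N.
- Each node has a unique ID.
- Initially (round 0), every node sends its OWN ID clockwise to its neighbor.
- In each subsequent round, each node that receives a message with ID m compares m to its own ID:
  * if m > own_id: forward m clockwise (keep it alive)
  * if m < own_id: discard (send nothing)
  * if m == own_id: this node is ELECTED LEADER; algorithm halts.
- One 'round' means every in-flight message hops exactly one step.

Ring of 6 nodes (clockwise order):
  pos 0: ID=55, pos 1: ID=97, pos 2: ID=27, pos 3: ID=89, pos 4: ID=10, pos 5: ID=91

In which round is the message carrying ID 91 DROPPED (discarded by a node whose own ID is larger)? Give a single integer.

Round 1: pos1(id97) recv 55: drop; pos2(id27) recv 97: fwd; pos3(id89) recv 27: drop; pos4(id10) recv 89: fwd; pos5(id91) recv 10: drop; pos0(id55) recv 91: fwd
Round 2: pos3(id89) recv 97: fwd; pos5(id91) recv 89: drop; pos1(id97) recv 91: drop
Round 3: pos4(id10) recv 97: fwd
Round 4: pos5(id91) recv 97: fwd
Round 5: pos0(id55) recv 97: fwd
Round 6: pos1(id97) recv 97: ELECTED
Message ID 91 originates at pos 5; dropped at pos 1 in round 2

Answer: 2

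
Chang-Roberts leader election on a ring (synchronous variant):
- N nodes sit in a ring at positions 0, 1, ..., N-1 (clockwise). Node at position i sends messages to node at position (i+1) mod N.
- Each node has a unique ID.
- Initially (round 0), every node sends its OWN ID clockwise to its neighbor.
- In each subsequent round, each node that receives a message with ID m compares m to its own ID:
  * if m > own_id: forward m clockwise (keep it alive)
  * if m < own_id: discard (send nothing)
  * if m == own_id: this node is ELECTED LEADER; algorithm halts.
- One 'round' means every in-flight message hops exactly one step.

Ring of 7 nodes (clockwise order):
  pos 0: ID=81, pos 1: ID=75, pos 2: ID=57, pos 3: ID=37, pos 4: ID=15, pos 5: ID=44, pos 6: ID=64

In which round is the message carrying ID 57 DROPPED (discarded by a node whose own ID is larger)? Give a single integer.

Answer: 4

Derivation:
Round 1: pos1(id75) recv 81: fwd; pos2(id57) recv 75: fwd; pos3(id37) recv 57: fwd; pos4(id15) recv 37: fwd; pos5(id44) recv 15: drop; pos6(id64) recv 44: drop; pos0(id81) recv 64: drop
Round 2: pos2(id57) recv 81: fwd; pos3(id37) recv 75: fwd; pos4(id15) recv 57: fwd; pos5(id44) recv 37: drop
Round 3: pos3(id37) recv 81: fwd; pos4(id15) recv 75: fwd; pos5(id44) recv 57: fwd
Round 4: pos4(id15) recv 81: fwd; pos5(id44) recv 75: fwd; pos6(id64) recv 57: drop
Round 5: pos5(id44) recv 81: fwd; pos6(id64) recv 75: fwd
Round 6: pos6(id64) recv 81: fwd; pos0(id81) recv 75: drop
Round 7: pos0(id81) recv 81: ELECTED
Message ID 57 originates at pos 2; dropped at pos 6 in round 4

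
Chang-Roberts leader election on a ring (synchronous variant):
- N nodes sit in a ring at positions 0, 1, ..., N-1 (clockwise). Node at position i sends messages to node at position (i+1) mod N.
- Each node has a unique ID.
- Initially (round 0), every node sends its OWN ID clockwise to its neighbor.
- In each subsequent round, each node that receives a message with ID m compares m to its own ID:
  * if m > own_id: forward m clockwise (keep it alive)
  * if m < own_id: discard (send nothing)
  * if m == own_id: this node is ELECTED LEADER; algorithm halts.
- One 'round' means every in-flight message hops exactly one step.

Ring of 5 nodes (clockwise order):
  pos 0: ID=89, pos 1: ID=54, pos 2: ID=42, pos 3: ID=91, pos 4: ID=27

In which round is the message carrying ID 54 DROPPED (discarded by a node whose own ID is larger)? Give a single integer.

Answer: 2

Derivation:
Round 1: pos1(id54) recv 89: fwd; pos2(id42) recv 54: fwd; pos3(id91) recv 42: drop; pos4(id27) recv 91: fwd; pos0(id89) recv 27: drop
Round 2: pos2(id42) recv 89: fwd; pos3(id91) recv 54: drop; pos0(id89) recv 91: fwd
Round 3: pos3(id91) recv 89: drop; pos1(id54) recv 91: fwd
Round 4: pos2(id42) recv 91: fwd
Round 5: pos3(id91) recv 91: ELECTED
Message ID 54 originates at pos 1; dropped at pos 3 in round 2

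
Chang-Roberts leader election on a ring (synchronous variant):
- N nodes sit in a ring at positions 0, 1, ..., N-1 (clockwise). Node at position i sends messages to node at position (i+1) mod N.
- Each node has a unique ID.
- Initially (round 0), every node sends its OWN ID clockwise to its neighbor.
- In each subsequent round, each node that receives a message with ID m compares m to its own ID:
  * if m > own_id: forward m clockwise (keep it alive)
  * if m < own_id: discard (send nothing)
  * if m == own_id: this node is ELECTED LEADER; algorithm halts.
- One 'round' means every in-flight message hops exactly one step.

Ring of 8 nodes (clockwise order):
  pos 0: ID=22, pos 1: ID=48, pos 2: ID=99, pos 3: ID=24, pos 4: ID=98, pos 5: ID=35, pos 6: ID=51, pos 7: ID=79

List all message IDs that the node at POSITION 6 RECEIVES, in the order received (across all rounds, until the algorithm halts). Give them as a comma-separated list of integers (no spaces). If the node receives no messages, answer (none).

Round 1: pos1(id48) recv 22: drop; pos2(id99) recv 48: drop; pos3(id24) recv 99: fwd; pos4(id98) recv 24: drop; pos5(id35) recv 98: fwd; pos6(id51) recv 35: drop; pos7(id79) recv 51: drop; pos0(id22) recv 79: fwd
Round 2: pos4(id98) recv 99: fwd; pos6(id51) recv 98: fwd; pos1(id48) recv 79: fwd
Round 3: pos5(id35) recv 99: fwd; pos7(id79) recv 98: fwd; pos2(id99) recv 79: drop
Round 4: pos6(id51) recv 99: fwd; pos0(id22) recv 98: fwd
Round 5: pos7(id79) recv 99: fwd; pos1(id48) recv 98: fwd
Round 6: pos0(id22) recv 99: fwd; pos2(id99) recv 98: drop
Round 7: pos1(id48) recv 99: fwd
Round 8: pos2(id99) recv 99: ELECTED

Answer: 35,98,99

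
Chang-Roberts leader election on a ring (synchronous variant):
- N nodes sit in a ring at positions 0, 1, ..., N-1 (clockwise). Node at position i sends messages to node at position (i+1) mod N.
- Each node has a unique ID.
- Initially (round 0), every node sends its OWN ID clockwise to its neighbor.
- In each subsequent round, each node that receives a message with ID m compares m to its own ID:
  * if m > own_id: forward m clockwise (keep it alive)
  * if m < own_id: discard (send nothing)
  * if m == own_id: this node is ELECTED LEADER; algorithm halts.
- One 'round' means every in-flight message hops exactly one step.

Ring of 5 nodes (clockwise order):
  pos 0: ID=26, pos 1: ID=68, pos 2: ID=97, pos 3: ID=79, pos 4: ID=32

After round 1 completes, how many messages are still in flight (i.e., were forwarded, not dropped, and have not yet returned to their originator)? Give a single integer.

Answer: 3

Derivation:
Round 1: pos1(id68) recv 26: drop; pos2(id97) recv 68: drop; pos3(id79) recv 97: fwd; pos4(id32) recv 79: fwd; pos0(id26) recv 32: fwd
After round 1: 3 messages still in flight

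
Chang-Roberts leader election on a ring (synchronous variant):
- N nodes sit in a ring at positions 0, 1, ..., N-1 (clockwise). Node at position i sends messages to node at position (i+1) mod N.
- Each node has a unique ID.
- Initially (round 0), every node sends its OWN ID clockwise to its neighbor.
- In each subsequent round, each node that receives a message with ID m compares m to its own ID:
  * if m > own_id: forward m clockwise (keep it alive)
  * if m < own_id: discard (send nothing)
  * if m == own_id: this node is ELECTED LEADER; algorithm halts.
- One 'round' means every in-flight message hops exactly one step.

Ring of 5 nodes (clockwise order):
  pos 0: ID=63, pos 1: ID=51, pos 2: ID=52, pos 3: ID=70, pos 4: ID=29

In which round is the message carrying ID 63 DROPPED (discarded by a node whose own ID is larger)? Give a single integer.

Round 1: pos1(id51) recv 63: fwd; pos2(id52) recv 51: drop; pos3(id70) recv 52: drop; pos4(id29) recv 70: fwd; pos0(id63) recv 29: drop
Round 2: pos2(id52) recv 63: fwd; pos0(id63) recv 70: fwd
Round 3: pos3(id70) recv 63: drop; pos1(id51) recv 70: fwd
Round 4: pos2(id52) recv 70: fwd
Round 5: pos3(id70) recv 70: ELECTED
Message ID 63 originates at pos 0; dropped at pos 3 in round 3

Answer: 3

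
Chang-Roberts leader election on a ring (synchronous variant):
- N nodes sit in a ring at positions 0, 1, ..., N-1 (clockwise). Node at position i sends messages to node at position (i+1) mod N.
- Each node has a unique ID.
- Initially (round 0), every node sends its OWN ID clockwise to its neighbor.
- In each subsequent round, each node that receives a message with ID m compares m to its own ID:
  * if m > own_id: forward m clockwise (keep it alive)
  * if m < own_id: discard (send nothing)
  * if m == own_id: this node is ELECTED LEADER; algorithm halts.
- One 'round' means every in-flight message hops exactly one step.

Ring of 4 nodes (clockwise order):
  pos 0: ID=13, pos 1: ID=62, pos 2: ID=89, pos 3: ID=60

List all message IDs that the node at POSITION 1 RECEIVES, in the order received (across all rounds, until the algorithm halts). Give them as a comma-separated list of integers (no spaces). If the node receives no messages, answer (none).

Round 1: pos1(id62) recv 13: drop; pos2(id89) recv 62: drop; pos3(id60) recv 89: fwd; pos0(id13) recv 60: fwd
Round 2: pos0(id13) recv 89: fwd; pos1(id62) recv 60: drop
Round 3: pos1(id62) recv 89: fwd
Round 4: pos2(id89) recv 89: ELECTED

Answer: 13,60,89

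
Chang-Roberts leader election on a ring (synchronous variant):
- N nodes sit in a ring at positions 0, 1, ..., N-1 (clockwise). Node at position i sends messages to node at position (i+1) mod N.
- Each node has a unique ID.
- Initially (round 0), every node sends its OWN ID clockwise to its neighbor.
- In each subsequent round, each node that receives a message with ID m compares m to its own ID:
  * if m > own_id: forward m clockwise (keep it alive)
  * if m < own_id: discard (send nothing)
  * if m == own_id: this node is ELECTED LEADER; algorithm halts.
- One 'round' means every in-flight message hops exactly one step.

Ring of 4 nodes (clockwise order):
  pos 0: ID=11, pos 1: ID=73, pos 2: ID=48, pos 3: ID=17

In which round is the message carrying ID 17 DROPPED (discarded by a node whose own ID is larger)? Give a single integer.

Answer: 2

Derivation:
Round 1: pos1(id73) recv 11: drop; pos2(id48) recv 73: fwd; pos3(id17) recv 48: fwd; pos0(id11) recv 17: fwd
Round 2: pos3(id17) recv 73: fwd; pos0(id11) recv 48: fwd; pos1(id73) recv 17: drop
Round 3: pos0(id11) recv 73: fwd; pos1(id73) recv 48: drop
Round 4: pos1(id73) recv 73: ELECTED
Message ID 17 originates at pos 3; dropped at pos 1 in round 2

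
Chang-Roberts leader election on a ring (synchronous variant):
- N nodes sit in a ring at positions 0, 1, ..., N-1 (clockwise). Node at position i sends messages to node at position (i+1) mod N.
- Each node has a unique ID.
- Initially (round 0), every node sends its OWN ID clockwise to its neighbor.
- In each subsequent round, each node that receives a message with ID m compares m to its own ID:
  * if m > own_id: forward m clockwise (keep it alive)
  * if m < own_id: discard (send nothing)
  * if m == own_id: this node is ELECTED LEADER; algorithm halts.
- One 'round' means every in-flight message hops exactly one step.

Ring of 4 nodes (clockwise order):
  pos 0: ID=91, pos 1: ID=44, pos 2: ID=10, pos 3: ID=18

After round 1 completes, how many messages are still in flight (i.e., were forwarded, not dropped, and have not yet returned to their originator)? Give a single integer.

Round 1: pos1(id44) recv 91: fwd; pos2(id10) recv 44: fwd; pos3(id18) recv 10: drop; pos0(id91) recv 18: drop
After round 1: 2 messages still in flight

Answer: 2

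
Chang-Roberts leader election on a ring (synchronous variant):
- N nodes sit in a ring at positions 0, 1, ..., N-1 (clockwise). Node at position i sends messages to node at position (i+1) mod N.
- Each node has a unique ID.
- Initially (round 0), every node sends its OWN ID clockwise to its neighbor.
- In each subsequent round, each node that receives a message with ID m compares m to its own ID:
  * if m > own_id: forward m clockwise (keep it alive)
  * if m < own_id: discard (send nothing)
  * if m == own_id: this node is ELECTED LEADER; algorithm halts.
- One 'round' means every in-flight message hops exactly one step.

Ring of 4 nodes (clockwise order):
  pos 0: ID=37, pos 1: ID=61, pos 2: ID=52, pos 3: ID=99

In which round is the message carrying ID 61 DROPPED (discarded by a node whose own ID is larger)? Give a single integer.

Round 1: pos1(id61) recv 37: drop; pos2(id52) recv 61: fwd; pos3(id99) recv 52: drop; pos0(id37) recv 99: fwd
Round 2: pos3(id99) recv 61: drop; pos1(id61) recv 99: fwd
Round 3: pos2(id52) recv 99: fwd
Round 4: pos3(id99) recv 99: ELECTED
Message ID 61 originates at pos 1; dropped at pos 3 in round 2

Answer: 2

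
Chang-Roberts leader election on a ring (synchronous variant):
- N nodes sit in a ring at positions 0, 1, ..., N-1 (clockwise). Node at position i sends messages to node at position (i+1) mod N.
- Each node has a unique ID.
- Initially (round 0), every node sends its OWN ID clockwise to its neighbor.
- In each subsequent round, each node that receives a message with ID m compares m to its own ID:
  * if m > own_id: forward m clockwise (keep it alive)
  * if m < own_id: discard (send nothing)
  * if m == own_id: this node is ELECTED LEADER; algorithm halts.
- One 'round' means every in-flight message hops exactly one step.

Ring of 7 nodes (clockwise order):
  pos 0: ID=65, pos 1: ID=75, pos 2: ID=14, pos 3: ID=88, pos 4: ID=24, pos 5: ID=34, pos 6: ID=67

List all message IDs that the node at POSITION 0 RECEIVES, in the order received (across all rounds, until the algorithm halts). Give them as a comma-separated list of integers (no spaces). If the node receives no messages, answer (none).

Round 1: pos1(id75) recv 65: drop; pos2(id14) recv 75: fwd; pos3(id88) recv 14: drop; pos4(id24) recv 88: fwd; pos5(id34) recv 24: drop; pos6(id67) recv 34: drop; pos0(id65) recv 67: fwd
Round 2: pos3(id88) recv 75: drop; pos5(id34) recv 88: fwd; pos1(id75) recv 67: drop
Round 3: pos6(id67) recv 88: fwd
Round 4: pos0(id65) recv 88: fwd
Round 5: pos1(id75) recv 88: fwd
Round 6: pos2(id14) recv 88: fwd
Round 7: pos3(id88) recv 88: ELECTED

Answer: 67,88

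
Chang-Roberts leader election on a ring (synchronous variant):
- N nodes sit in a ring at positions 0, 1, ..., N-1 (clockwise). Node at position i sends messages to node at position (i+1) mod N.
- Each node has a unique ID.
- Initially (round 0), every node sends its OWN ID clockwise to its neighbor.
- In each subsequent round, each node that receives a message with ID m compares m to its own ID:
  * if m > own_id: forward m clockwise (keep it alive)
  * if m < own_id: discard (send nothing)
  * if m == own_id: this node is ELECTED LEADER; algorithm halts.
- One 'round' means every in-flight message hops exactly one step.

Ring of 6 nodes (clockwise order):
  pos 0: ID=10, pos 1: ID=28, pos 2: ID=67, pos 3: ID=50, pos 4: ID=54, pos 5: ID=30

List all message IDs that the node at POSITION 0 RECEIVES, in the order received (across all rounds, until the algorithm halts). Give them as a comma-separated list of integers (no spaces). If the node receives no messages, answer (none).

Answer: 30,54,67

Derivation:
Round 1: pos1(id28) recv 10: drop; pos2(id67) recv 28: drop; pos3(id50) recv 67: fwd; pos4(id54) recv 50: drop; pos5(id30) recv 54: fwd; pos0(id10) recv 30: fwd
Round 2: pos4(id54) recv 67: fwd; pos0(id10) recv 54: fwd; pos1(id28) recv 30: fwd
Round 3: pos5(id30) recv 67: fwd; pos1(id28) recv 54: fwd; pos2(id67) recv 30: drop
Round 4: pos0(id10) recv 67: fwd; pos2(id67) recv 54: drop
Round 5: pos1(id28) recv 67: fwd
Round 6: pos2(id67) recv 67: ELECTED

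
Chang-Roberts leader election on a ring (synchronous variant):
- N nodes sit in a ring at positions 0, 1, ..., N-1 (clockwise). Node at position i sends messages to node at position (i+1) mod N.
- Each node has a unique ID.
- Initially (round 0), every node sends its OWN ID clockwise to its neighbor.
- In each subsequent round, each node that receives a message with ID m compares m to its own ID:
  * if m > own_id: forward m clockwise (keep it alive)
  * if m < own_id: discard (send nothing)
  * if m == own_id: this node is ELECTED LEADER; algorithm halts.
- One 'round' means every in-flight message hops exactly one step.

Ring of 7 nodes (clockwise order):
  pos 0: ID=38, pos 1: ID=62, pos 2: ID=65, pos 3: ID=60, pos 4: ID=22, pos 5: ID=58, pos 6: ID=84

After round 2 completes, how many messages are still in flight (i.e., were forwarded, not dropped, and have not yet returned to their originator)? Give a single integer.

Answer: 3

Derivation:
Round 1: pos1(id62) recv 38: drop; pos2(id65) recv 62: drop; pos3(id60) recv 65: fwd; pos4(id22) recv 60: fwd; pos5(id58) recv 22: drop; pos6(id84) recv 58: drop; pos0(id38) recv 84: fwd
Round 2: pos4(id22) recv 65: fwd; pos5(id58) recv 60: fwd; pos1(id62) recv 84: fwd
After round 2: 3 messages still in flight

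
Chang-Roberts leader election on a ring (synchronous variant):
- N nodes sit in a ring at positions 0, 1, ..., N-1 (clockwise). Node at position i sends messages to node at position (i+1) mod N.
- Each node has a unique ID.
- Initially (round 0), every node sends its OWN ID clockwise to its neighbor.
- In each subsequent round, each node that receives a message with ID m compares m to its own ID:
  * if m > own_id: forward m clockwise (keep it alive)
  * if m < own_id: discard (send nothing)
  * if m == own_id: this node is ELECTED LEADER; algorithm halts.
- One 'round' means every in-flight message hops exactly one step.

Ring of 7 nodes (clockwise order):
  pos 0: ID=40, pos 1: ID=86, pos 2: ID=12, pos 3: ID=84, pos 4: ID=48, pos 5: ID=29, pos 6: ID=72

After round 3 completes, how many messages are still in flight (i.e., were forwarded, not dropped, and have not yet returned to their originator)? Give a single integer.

Round 1: pos1(id86) recv 40: drop; pos2(id12) recv 86: fwd; pos3(id84) recv 12: drop; pos4(id48) recv 84: fwd; pos5(id29) recv 48: fwd; pos6(id72) recv 29: drop; pos0(id40) recv 72: fwd
Round 2: pos3(id84) recv 86: fwd; pos5(id29) recv 84: fwd; pos6(id72) recv 48: drop; pos1(id86) recv 72: drop
Round 3: pos4(id48) recv 86: fwd; pos6(id72) recv 84: fwd
After round 3: 2 messages still in flight

Answer: 2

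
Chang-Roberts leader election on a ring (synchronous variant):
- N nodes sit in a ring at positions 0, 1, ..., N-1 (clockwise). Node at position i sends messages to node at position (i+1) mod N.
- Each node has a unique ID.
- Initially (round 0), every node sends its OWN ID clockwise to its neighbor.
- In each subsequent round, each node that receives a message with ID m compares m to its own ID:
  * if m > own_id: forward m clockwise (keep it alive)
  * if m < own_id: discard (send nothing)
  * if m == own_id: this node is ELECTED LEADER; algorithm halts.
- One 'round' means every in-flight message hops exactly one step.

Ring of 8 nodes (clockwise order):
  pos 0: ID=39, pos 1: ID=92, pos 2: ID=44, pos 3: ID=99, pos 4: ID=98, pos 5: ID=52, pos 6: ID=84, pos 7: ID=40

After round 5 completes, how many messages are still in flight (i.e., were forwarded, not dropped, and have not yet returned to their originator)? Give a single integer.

Round 1: pos1(id92) recv 39: drop; pos2(id44) recv 92: fwd; pos3(id99) recv 44: drop; pos4(id98) recv 99: fwd; pos5(id52) recv 98: fwd; pos6(id84) recv 52: drop; pos7(id40) recv 84: fwd; pos0(id39) recv 40: fwd
Round 2: pos3(id99) recv 92: drop; pos5(id52) recv 99: fwd; pos6(id84) recv 98: fwd; pos0(id39) recv 84: fwd; pos1(id92) recv 40: drop
Round 3: pos6(id84) recv 99: fwd; pos7(id40) recv 98: fwd; pos1(id92) recv 84: drop
Round 4: pos7(id40) recv 99: fwd; pos0(id39) recv 98: fwd
Round 5: pos0(id39) recv 99: fwd; pos1(id92) recv 98: fwd
After round 5: 2 messages still in flight

Answer: 2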